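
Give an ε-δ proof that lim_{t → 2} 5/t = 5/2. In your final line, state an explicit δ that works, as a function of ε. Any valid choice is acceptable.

δ = min(1, (2/5)ε)

Let ε > 0. We seek δ > 0 such that 0 < |t − 2| < δ implies |5/t − (5/2)| < ε.
|5/t − (5/2)| = 5·|2 − t|/(2·|t|) = 5|t − 2|/(2|t|).
Restrict δ ≤ 1. Then |t − 2| < 1 gives |t| > 1, so 2|t| > 2.
Then |5/t − (5/2)| < 5|t − 2|/2, which is < ε when |t − 2| < (2/5)ε.
Take δ = min(1, (2/5)ε). Then 0 < |t − 2| < δ gives both |t − 2| < 1 and |t − 2| < (2/5)ε, so |5/t − (5/2)| < ε.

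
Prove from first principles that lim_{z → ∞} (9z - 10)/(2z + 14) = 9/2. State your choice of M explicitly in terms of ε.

Let ε > 0 be given. We seek M > 0 such that z > M implies |(9z - 10)/(2z + 14) − (9/2)| < ε.
(9z - 10)/(2z + 14) − (9/2) = (2(9z - 10) − 9(2z + 14)) / (2(2z + 14)) = -146/(2(2z + 14)).
For z > 0 we have 2z + 14 > 2z, so |(9z - 10)/(2z + 14) − (9/2)| = 146/(2(2z + 14)) < 146/(2·2z) = (73/2)/z.
Thus |(9z - 10)/(2z + 14) − (9/2)| < ε whenever z > (73/2)/ε.
Take M = (73/2)/ε. If z > M then |(9z - 10)/(2z + 14) − (9/2)| < (73/2)/z < ε.

M = (73/2)/ε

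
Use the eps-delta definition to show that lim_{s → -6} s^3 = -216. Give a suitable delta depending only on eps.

Fix eps > 0. We seek delta > 0 with 0 < |s + 6| < delta ⇒ |s^3 + 216| < eps.
Factor: s^3 + 216 = (s + 6)(s^2 - 6s + 36), so |s^3 + 216| = |s + 6|·|s^2 - 6s + 36|.
Impose delta ≤ 2 so that |s| < 8; then |s^2 - 6s + 36| ≤ 148.
Hence |s^3 + 216| ≤ 148|s + 6|, which is < eps once |s + 6| < eps/148.
Take delta = min(2, eps/148). If 0 < |s + 6| < delta then both bounds hold and |s^3 + 216| ≤ 148|s + 6| < 148·(eps/148) = eps.

delta = min(2, eps/148)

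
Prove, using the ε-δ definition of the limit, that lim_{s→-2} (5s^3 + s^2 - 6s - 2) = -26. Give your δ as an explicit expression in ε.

δ = min(1, ε/84)

Suppose ε > 0. We want δ > 0 such that 0 < |s + 2| < δ implies |(5s^3 + s^2 - 6s - 2) + 26| < ε.
(5s^3 + s^2 - 6s - 2) + 26 = 5s^3 + s^2 - 6s + 24 = (s + 2)(5s^2 - 9s + 12).
So |(5s^3 + s^2 - 6s - 2) + 26| = |s + 2|·|5s^2 - 9s + 12|.
Assume first that |s + 2| < 1, so |s| < 3. Then |5s^2 - 9s + 12| ≤ 5·3^2 + 9·3 + 12 = 84.
Hence |(5s^3 + s^2 - 6s - 2) + 26| ≤ 84|s + 2| < ε provided |s + 2| < ε/84.
Choosing δ = min(1, ε/84) ensures both conditions, hence |(5s^3 + s^2 - 6s - 2) + 26| < ε.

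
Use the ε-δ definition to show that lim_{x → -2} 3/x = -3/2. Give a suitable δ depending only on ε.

Suppose ε > 0. We seek δ > 0 such that 0 < |x + 2| < δ implies |3/x + 3/2| < ε.
|3/x + 3/2| = 3·|-2 − x|/(2·|x|) = 3|x + 2|/(2|x|).
Require δ ≤ 1 so that |x| > 2 − 1 = 1, hence 2|x| > 2.
Then |3/x + 3/2| < 3|x + 2|/2, which is < ε when |x + 2| < (2/3)ε.
Take δ = min(1, (2/3)ε). Then 0 < |x + 2| < δ gives both |x + 2| < 1 and |x + 2| < (2/3)ε, so |3/x + 3/2| < ε.

δ = min(1, (2/3)ε)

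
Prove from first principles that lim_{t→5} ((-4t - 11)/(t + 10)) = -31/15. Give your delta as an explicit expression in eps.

Let eps > 0 be given. We want delta > 0 with 0 < |t − 5| < delta ⇒ |(-4t - 11)/(t + 10) + 31/15| < eps.
Combining over a common denominator, (-4t - 11)/(t + 10) + 31/15 = [(-4t - 11)·15 − (-31)·(t + 10)] / [15·(t + 10)] = -29(t − 5) / (15(t + 10)).
So |(-4t - 11)/(t + 10) + 31/15| = 29|t − 5| / (15·|t + 10|).
Require delta ≤ 15/2, so |t + 10| ≥ |15| − |t − 5| > 15 − 15/2 = 15/2.
Hence |(-4t - 11)/(t + 10) + 31/15| < 29|t − 5|/(15·(15/2)) = (58/225)|t − 5|, which is < eps once |t − 5| < (225/58)eps.
Take delta = min(15/2, (225/58)eps). Then 0 < |t − 5| < delta forces both bounds, so |(-4t - 11)/(t + 10) + 31/15| < eps.

delta = min(15/2, (225/58)eps)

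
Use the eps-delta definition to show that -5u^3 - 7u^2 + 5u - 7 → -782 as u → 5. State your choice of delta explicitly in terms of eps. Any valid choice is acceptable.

Let eps > 0 be given. We want delta > 0 such that 0 < |u − 5| < delta implies |(-5u^3 - 7u^2 + 5u - 7) + 782| < eps.
(-5u^3 - 7u^2 + 5u - 7) + 782 = -5u^3 - 7u^2 + 5u + 775 = (u − 5)(-5u^2 - 32u - 155).
So |(-5u^3 - 7u^2 + 5u - 7) + 782| = |u − 5|·|-5u^2 - 32u - 155|.
Assume first that |u − 5| < 1, so |u| < 6. Then |-5u^2 - 32u - 155| ≤ 5·6^2 + 32·6 + 155 = 527.
Hence |(-5u^3 - 7u^2 + 5u - 7) + 782| ≤ 527|u − 5| < eps provided |u − 5| < eps/527.
Take delta = min(1, eps/527). Then 0 < |u − 5| < delta gives both |u − 5| < 1 and |u − 5| < eps/527, so |(-5u^3 - 7u^2 + 5u - 7) + 782| < eps.

delta = min(1, eps/527)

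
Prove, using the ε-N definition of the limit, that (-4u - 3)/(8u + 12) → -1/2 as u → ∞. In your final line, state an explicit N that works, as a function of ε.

Let ε > 0. We seek N > 0 such that u > N implies |(-4u - 3)/(8u + 12) + 1/2| < ε.
(-4u - 3)/(8u + 12) + 1/2 = (8(-4u - 3) − (-4)(8u + 12)) / (8(8u + 12)) = 24/(8(8u + 12)).
For u > 0 we have 8u + 12 > 8u, so |(-4u - 3)/(8u + 12) + 1/2| = 24/(8(8u + 12)) < 24/(8·8u) = (3/8)/u.
Thus |(-4u - 3)/(8u + 12) + 1/2| < ε whenever u > (3/8)/ε.
Take N = (3/8)/ε. If u > N then |(-4u - 3)/(8u + 12) + 1/2| < (3/8)/u < ε.

N = (3/8)/ε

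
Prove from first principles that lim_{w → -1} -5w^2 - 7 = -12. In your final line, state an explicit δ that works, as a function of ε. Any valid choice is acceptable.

δ = min(1, ε/15)

Fix ε > 0. We want δ > 0 such that 0 < |w + 1| < δ implies |(-5w^2 - 7) + 12| < ε.
(-5w^2 - 7) + 12 = -5w^2 + 5 = (w + 1)(-5w + 5).
So |(-5w^2 - 7) + 12| = |w + 1|·|-5w + 5|.
Assume first that |w + 1| < 1, so |w| < 2. Then |-5w + 5| ≤ 5·2 + 5 = 15.
Hence |(-5w^2 - 7) + 12| ≤ 15|w + 1| < ε provided |w + 1| < ε/15.
Take δ = min(1, ε/15). Then 0 < |w + 1| < δ gives both |w + 1| < 1 and |w + 1| < ε/15, so |(-5w^2 - 7) + 12| < ε.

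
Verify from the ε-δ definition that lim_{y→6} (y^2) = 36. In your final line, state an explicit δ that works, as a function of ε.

δ = min(1, ε/13)

Let ε > 0 be given. We seek δ > 0 with 0 < |y − 6| < δ ⇒ |y^2 − 36| < ε.
Factor: y^2 − 36 = (y − 6)(y + 6), so |y^2 − 36| = |y − 6|·|y + 6|.
Impose δ ≤ 1 so that |y| < 7; then |y + 6| ≤ 13.
Hence |y^2 − 36| ≤ 13|y − 6|, which is < ε once |y − 6| < ε/13.
Take δ = min(1, ε/13). If 0 < |y − 6| < δ then both bounds hold and |y^2 − 36| ≤ 13|y − 6| < 13·(ε/13) = ε.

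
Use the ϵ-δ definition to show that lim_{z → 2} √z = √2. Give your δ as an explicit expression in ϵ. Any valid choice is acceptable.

δ = min(2, √2·ϵ)

Fix ϵ > 0. We want δ > 0 such that 0 < |z − 2| < δ implies |√z − √2| < ϵ.
Multiplying by the conjugate, |√z − √2| = |z − 2|/(√z + √2).
Restrict δ ≤ 2 so that |z − 2| < 2 forces z > 0, and then √z + √2 > √2.
Hence |√z − √2| < |z − 2|/√2, which is < ϵ once |z − 2| < √2·ϵ.
Take δ = min(2, √2·ϵ). If 0 < |z − 2| < δ then z > 0 and |√z − √2| < |z − 2|/√2 < ϵ.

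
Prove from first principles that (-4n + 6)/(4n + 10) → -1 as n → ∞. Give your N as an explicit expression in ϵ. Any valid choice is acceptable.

Let ϵ > 0 be given. For n ≥ 1, |(-4n + 6)/(4n + 10) + 1| = |64|/(4(4n + 10)) = 64/(4(4n + 10)).
Since 4n + 10 ≥ 4n for n ≥ 1, this is ≤ 64/(4·4n) = 4/n.
So |(-4n + 6)/(4n + 10) + 1| < ϵ whenever n > 4/ϵ.
Take N = 4/ϵ. If n > N then |(-4n + 6)/(4n + 10) + 1| ≤ 4/n < ϵ.

N = 4/ϵ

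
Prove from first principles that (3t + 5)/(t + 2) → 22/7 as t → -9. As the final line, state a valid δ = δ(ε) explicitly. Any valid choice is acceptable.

Fix ε > 0. We want δ > 0 with 0 < |t + 9| < δ ⇒ |(3t + 5)/(t + 2) − (22/7)| < ε.
Combining over a common denominator, (3t + 5)/(t + 2) − (22/7) = [(3t + 5)·(-7) − (-22)·(t + 2)] / [(-7)·(t + 2)] = 1(t + 9) / ((-7)(t + 2)).
So |(3t + 5)/(t + 2) − (22/7)| = |t + 9| / (7·|t + 2|).
Restrict δ ≤ 7/2. Then |t + 9| < 7/2 gives |t + 2| = |(t + 9) + (-7)| ≥ 7 − 7/2 = 7/2.
Hence |(3t + 5)/(t + 2) − (22/7)| < |t + 9|/(7·(7/2)) = (2/49)|t + 9|, which is < ε once |t + 9| < (49/2)ε.
Take δ = min(7/2, (49/2)ε). Then 0 < |t + 9| < δ forces both bounds, so |(3t + 5)/(t + 2) − (22/7)| < ε.

δ = min(7/2, (49/2)ε)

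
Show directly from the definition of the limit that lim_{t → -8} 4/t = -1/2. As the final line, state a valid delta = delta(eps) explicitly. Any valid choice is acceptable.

Let eps > 0 be given. We seek delta > 0 such that 0 < |t + 8| < delta implies |4/t + 1/2| < eps.
|4/t + 1/2| = 4·|-8 − t|/(8·|t|) = 4|t + 8|/(8|t|).
Restrict delta ≤ 4. Then |t + 8| < 4 gives |t| > 4, so 8|t| > 32.
Then |4/t + 1/2| < 4|t + 8|/32, which is < eps when |t + 8| < 8eps.
Take delta = min(4, 8eps). Then 0 < |t + 8| < delta gives both |t + 8| < 4 and |t + 8| < 8eps, so |4/t + 1/2| < eps.

delta = min(4, 8eps)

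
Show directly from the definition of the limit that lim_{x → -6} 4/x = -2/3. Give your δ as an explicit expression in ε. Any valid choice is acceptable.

Let ε > 0. We seek δ > 0 such that 0 < |x + 6| < δ implies |4/x + 2/3| < ε.
|4/x + 2/3| = 4·|-6 − x|/(6·|x|) = 4|x + 6|/(6|x|).
Require δ ≤ 3 so that |x| > 6 − 3 = 3, hence 6|x| > 18.
Then |4/x + 2/3| < 4|x + 6|/18, which is < ε when |x + 6| < (9/2)ε.
Take δ = min(3, (9/2)ε). Then 0 < |x + 6| < δ gives both |x + 6| < 3 and |x + 6| < (9/2)ε, so |4/x + 2/3| < ε.

δ = min(3, (9/2)ε)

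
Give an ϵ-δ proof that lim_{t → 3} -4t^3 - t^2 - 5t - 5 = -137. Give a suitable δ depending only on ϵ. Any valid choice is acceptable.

δ = min(1, ϵ/160)

Let ϵ > 0 be given. We want δ > 0 such that 0 < |t − 3| < δ implies |(-4t^3 - t^2 - 5t - 5) + 137| < ϵ.
(-4t^3 - t^2 - 5t - 5) + 137 = -4t^3 - t^2 - 5t + 132 = (t − 3)(-4t^2 - 13t - 44).
So |(-4t^3 - t^2 - 5t - 5) + 137| = |t − 3|·|-4t^2 - 13t - 44|.
Require δ ≤ 1. Then |t − 3| < 1 gives |t| < 4, and by the triangle inequality |-4t^2 - 13t - 44| ≤ 4·4^2 + 13·4 + 44 = 160.
Hence |(-4t^3 - t^2 - 5t - 5) + 137| ≤ 160|t − 3| < ϵ provided |t − 3| < ϵ/160.
Choosing δ = min(1, ϵ/160) ensures both conditions, hence |(-4t^3 - t^2 - 5t - 5) + 137| < ϵ.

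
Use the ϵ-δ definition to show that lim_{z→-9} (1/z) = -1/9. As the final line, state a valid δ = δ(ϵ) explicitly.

δ = min(9/2, (81/2)ϵ)

Let ϵ > 0 be given. We seek δ > 0 such that 0 < |z + 9| < δ implies |1/z + 1/9| < ϵ.
|1/z + 1/9| = |-9 − z|/(9·|z|) = |z + 9|/(9|z|).
Require δ ≤ 9/2 so that |z| > 9 − 9/2 = 9/2, hence 9|z| > 81/2.
Then |1/z + 1/9| < |z + 9|/(81/2), which is < ϵ when |z + 9| < (81/2)ϵ.
Take δ = min(9/2, (81/2)ϵ). Then 0 < |z + 9| < δ gives both |z + 9| < 9/2 and |z + 9| < (81/2)ϵ, so |1/z + 1/9| < ϵ.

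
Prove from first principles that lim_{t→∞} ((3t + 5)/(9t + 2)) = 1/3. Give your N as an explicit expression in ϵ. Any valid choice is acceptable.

N = (13/27)/ϵ

Let ϵ > 0. We seek N > 0 such that t > N implies |(3t + 5)/(9t + 2) − (1/3)| < ϵ.
(3t + 5)/(9t + 2) − (1/3) = (9(3t + 5) − 3(9t + 2)) / (9(9t + 2)) = 39/(9(9t + 2)).
For t > 0 we have 9t + 2 > 9t, so |(3t + 5)/(9t + 2) − (1/3)| = 39/(9(9t + 2)) < 39/(9·9t) = (13/27)/t.
Thus |(3t + 5)/(9t + 2) − (1/3)| < ϵ whenever t > (13/27)/ϵ.
Take N = (13/27)/ϵ. If t > N then |(3t + 5)/(9t + 2) − (1/3)| < (13/27)/t < ϵ.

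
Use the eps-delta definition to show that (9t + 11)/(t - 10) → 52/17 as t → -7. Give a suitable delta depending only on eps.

delta = min(17/2, (289/202)eps)

Fix eps > 0. We want delta > 0 with 0 < |t + 7| < delta ⇒ |(9t + 11)/(t - 10) − (52/17)| < eps.
Combining over a common denominator, (9t + 11)/(t - 10) − (52/17) = [(9t + 11)·(-17) − (-52)·(t - 10)] / [(-17)·(t - 10)] = -101(t + 7) / ((-17)(t - 10)).
So |(9t + 11)/(t - 10) − (52/17)| = 101|t + 7| / (17·|t − 10|).
Require delta ≤ 17/2, so |t − 10| ≥ |-17| − |t + 7| > 17 − 17/2 = 17/2.
Hence |(9t + 11)/(t - 10) − (52/17)| < 101|t + 7|/(17·(17/2)) = (202/289)|t + 7|, which is < eps once |t + 7| < (289/202)eps.
Take delta = min(17/2, (289/202)eps). Then 0 < |t + 7| < delta forces both bounds, so |(9t + 11)/(t - 10) − (52/17)| < eps.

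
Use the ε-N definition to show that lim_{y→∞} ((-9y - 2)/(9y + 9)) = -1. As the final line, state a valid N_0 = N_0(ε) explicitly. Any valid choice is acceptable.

Suppose ε > 0. We seek N_0 > 0 such that y > N_0 implies |(-9y - 2)/(9y + 9) + 1| < ε.
(-9y - 2)/(9y + 9) + 1 = (9(-9y - 2) − (-9)(9y + 9)) / (9(9y + 9)) = 63/(9(9y + 9)).
For y > 0 we have 9y + 9 > 9y, so |(-9y - 2)/(9y + 9) + 1| = 63/(9(9y + 9)) < 63/(9·9y) = (7/9)/y.
Thus |(-9y - 2)/(9y + 9) + 1| < ε whenever y > (7/9)/ε.
Take N_0 = (7/9)/ε. If y > N_0 then |(-9y - 2)/(9y + 9) + 1| < (7/9)/y < ε.

N_0 = (7/9)/ε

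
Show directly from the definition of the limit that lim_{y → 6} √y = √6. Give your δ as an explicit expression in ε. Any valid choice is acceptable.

δ = min(6, √6·ε)

Let ε > 0. We want δ > 0 such that 0 < |y − 6| < δ implies |√y − √6| < ε.
Multiplying by the conjugate, |√y − √6| = |y − 6|/(√y + √6).
Restrict δ ≤ 6 so that |y − 6| < 6 forces y > 0, and then √y + √6 > √6.
Hence |√y − √6| < |y − 6|/√6, which is < ε once |y − 6| < √6·ε.
Take δ = min(6, √6·ε). If 0 < |y − 6| < δ then y > 0 and |√y − √6| < |y − 6|/√6 < ε.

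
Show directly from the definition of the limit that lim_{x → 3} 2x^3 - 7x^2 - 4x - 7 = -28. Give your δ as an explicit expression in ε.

Let ε > 0 be given. We want δ > 0 such that 0 < |x − 3| < δ implies |(2x^3 - 7x^2 - 4x - 7) + 28| < ε.
(2x^3 - 7x^2 - 4x - 7) + 28 = 2x^3 - 7x^2 - 4x + 21 = (x − 3)(2x^2 - x - 7).
So |(2x^3 - 7x^2 - 4x - 7) + 28| = |x − 3|·|2x^2 - x - 7|.
Require δ ≤ 2. Then |x − 3| < 2 gives |x| < 5, and by the triangle inequality |2x^2 - x - 7| ≤ 2·5^2 + 5 + 7 = 62.
Hence |(2x^3 - 7x^2 - 4x - 7) + 28| ≤ 62|x − 3| < ε provided |x − 3| < ε/62.
Take δ = min(2, ε/62). Then 0 < |x − 3| < δ gives both |x − 3| < 2 and |x − 3| < ε/62, so |(2x^3 - 7x^2 - 4x - 7) + 28| < ε.

δ = min(2, ε/62)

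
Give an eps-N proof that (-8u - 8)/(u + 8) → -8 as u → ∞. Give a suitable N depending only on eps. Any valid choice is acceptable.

N = 56/eps

Fix eps > 0. We seek N > 0 such that u > N implies |(-8u - 8)/(u + 8) + 8| < eps.
(-8u - 8)/(u + 8) + 8 = ((-8u - 8) − (-8)(u + 8)) / ((u + 8)) = 56/((u + 8)).
For u > 0 we have u + 8 > u, so |(-8u - 8)/(u + 8) + 8| = 56/((u + 8)) < 56/(u) = 56/u.
Thus |(-8u - 8)/(u + 8) + 8| < eps whenever u > 56/eps.
Take N = 56/eps. If u > N then |(-8u - 8)/(u + 8) + 8| < 56/u < eps.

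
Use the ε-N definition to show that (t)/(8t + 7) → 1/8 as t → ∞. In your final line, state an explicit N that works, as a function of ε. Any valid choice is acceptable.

N = (7/64)/ε

Fix ε > 0. We seek N > 0 such that t > N implies |(t)/(8t + 7) − (1/8)| < ε.
(t)/(8t + 7) − (1/8) = (8(t) − (8t + 7)) / (8(8t + 7)) = -7/(8(8t + 7)).
For t > 0 we have 8t + 7 > 8t, so |(t)/(8t + 7) − (1/8)| = 7/(8(8t + 7)) < 7/(8·8t) = (7/64)/t.
Thus |(t)/(8t + 7) − (1/8)| < ε whenever t > (7/64)/ε.
Take N = (7/64)/ε. If t > N then |(t)/(8t + 7) − (1/8)| < (7/64)/t < ε.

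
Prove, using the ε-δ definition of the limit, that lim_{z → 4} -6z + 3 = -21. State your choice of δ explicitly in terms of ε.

δ = ε/6

Let ε > 0. We need δ > 0 so that 0 < |z − 4| < δ implies |(-6z + 3) + 21| < ε.
|(-6z + 3) + 21| = |-6z + 24| = 6|z − 4|.
So 6|z − 4| < ε exactly when |z − 4| < ε/6.
Choosing δ = ε/6 gives |(-6z + 3) + 21| = 6|z − 4| < ε whenever |z − 4| < δ.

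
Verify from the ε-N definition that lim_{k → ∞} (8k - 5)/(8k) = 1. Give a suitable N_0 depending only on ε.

N_0 = (5/8)/ε

Fix ε > 0. For k ≥ 1, |(8k - 5)/(8k) − 1| = |-40|/(8(8k)) = 40/(8(8k)).
Since 8k ≥ 8k for k ≥ 1, this is ≤ 40/(8·8k) = (5/8)/k.
So |(8k - 5)/(8k) − 1| < ε whenever k > (5/8)/ε.
Take N_0 = (5/8)/ε. If k > N_0 then |(8k - 5)/(8k) − 1| ≤ (5/8)/k < ε.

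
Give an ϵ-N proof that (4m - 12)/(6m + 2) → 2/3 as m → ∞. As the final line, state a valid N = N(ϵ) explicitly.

Let ϵ > 0. For m ≥ 1, |(4m - 12)/(6m + 2) − (2/3)| = |-80|/(6(6m + 2)) = 80/(6(6m + 2)).
Since 6m + 2 ≥ 6m for m ≥ 1, this is ≤ 80/(6·6m) = (20/9)/m.
So |(4m - 12)/(6m + 2) − (2/3)| < ϵ whenever m > (20/9)/ϵ.
Take N = (20/9)/ϵ. If m > N then |(4m - 12)/(6m + 2) − (2/3)| ≤ (20/9)/m < ϵ.

N = (20/9)/ϵ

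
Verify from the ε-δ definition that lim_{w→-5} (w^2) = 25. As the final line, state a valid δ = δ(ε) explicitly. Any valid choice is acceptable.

Suppose ε > 0. We seek δ > 0 with 0 < |w + 5| < δ ⇒ |w^2 − 25| < ε.
Factor: w^2 − 25 = (w + 5)(w - 5), so |w^2 − 25| = |w + 5|·|w - 5|.
Impose δ ≤ 1 so that |w| < 6; then |w - 5| ≤ 11.
Hence |w^2 − 25| ≤ 11|w + 5|, which is < ε once |w + 5| < ε/11.
Take δ = min(1, ε/11). If 0 < |w + 5| < δ then both bounds hold and |w^2 − 25| ≤ 11|w + 5| < 11·(ε/11) = ε.

δ = min(1, ε/11)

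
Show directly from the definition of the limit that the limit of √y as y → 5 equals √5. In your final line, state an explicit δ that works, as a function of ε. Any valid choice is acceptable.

Let ε > 0. We want δ > 0 such that 0 < |y − 5| < δ implies |√y − √5| < ε.
Multiplying by the conjugate, |√y − √5| = |y − 5|/(√y + √5).
Restrict δ ≤ 5 so that |y − 5| < 5 forces y > 0, and then √y + √5 > √5.
Hence |√y − √5| < |y − 5|/√5, which is < ε once |y − 5| < √5·ε.
Take δ = min(5, √5·ε). If 0 < |y − 5| < δ then y > 0 and |√y − √5| < |y − 5|/√5 < ε.

δ = min(5, √5·ε)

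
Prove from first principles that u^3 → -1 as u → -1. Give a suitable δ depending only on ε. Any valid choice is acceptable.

Let ε > 0. We seek δ > 0 with 0 < |u + 1| < δ ⇒ |u^3 + 1| < ε.
Factor: u^3 + 1 = (u + 1)(u^2 - u + 1), so |u^3 + 1| = |u + 1|·|u^2 - u + 1|.
Restrict δ ≤ 1. Then |u + 1| < 1 gives |u| < 2, so by the triangle inequality |u^2 - u + 1| ≤ 2^2 + 2 + 1 = 7.
Hence |u^3 + 1| ≤ 7|u + 1|, which is < ε once |u + 1| < ε/7.
Take δ = min(1, ε/7). If 0 < |u + 1| < δ then both bounds hold and |u^3 + 1| ≤ 7|u + 1| < 7·(ε/7) = ε.

δ = min(1, ε/7)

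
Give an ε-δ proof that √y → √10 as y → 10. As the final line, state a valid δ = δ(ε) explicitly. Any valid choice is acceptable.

Let ε > 0 be given. We want δ > 0 such that 0 < |y − 10| < δ implies |√y − √10| < ε.
Multiplying by the conjugate, |√y − √10| = |y − 10|/(√y + √10).
Restrict δ ≤ 10 so that |y − 10| < 10 forces y > 0, and then √y + √10 > √10.
Hence |√y − √10| < |y − 10|/√10, which is < ε once |y − 10| < √10·ε.
Take δ = min(10, √10·ε). If 0 < |y − 10| < δ then y > 0 and |√y − √10| < |y − 10|/√10 < ε.

δ = min(10, √10·ε)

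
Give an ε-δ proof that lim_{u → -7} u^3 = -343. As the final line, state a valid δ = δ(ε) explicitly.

Suppose ε > 0. We seek δ > 0 with 0 < |u + 7| < δ ⇒ |u^3 + 343| < ε.
Factor: u^3 + 343 = (u + 7)(u^2 - 7u + 49), so |u^3 + 343| = |u + 7|·|u^2 - 7u + 49|.
Impose δ ≤ 1 so that |u| < 8; then |u^2 - 7u + 49| ≤ 169.
Hence |u^3 + 343| ≤ 169|u + 7|, which is < ε once |u + 7| < ε/169.
Take δ = min(1, ε/169). If 0 < |u + 7| < δ then both bounds hold and |u^3 + 343| ≤ 169|u + 7| < 169·(ε/169) = ε.

δ = min(1, ε/169)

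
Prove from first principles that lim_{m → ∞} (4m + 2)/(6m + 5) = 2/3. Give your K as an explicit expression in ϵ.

Let ϵ > 0. For m ≥ 1, |(4m + 2)/(6m + 5) − (2/3)| = |-8|/(6(6m + 5)) = 8/(6(6m + 5)).
Since 6m + 5 ≥ 6m for m ≥ 1, this is ≤ 8/(6·6m) = (2/9)/m.
So |(4m + 2)/(6m + 5) − (2/3)| < ϵ whenever m > (2/9)/ϵ.
Take K = (2/9)/ϵ. If m > K then |(4m + 2)/(6m + 5) − (2/3)| ≤ (2/9)/m < ϵ.

K = (2/9)/ϵ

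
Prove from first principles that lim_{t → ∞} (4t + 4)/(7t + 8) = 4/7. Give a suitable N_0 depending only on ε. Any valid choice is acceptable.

N_0 = (4/49)/ε

Let ε > 0 be given. We seek N_0 > 0 such that t > N_0 implies |(4t + 4)/(7t + 8) − (4/7)| < ε.
(4t + 4)/(7t + 8) − (4/7) = (7(4t + 4) − 4(7t + 8)) / (7(7t + 8)) = -4/(7(7t + 8)).
For t > 0 we have 7t + 8 > 7t, so |(4t + 4)/(7t + 8) − (4/7)| = 4/(7(7t + 8)) < 4/(7·7t) = (4/49)/t.
Thus |(4t + 4)/(7t + 8) − (4/7)| < ε whenever t > (4/49)/ε.
Take N_0 = (4/49)/ε. If t > N_0 then |(4t + 4)/(7t + 8) − (4/7)| < (4/49)/t < ε.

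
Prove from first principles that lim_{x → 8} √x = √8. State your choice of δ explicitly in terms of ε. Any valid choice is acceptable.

Suppose ε > 0. We want δ > 0 such that 0 < |x − 8| < δ implies |√x − √8| < ε.
Multiplying by the conjugate, |√x − √8| = |x − 8|/(√x + √8).
Restrict δ ≤ 8 so that |x − 8| < 8 forces x > 0, and then √x + √8 > √8.
Hence |√x − √8| < |x − 8|/√8, which is < ε once |x − 8| < √8·ε.
Take δ = min(8, √8·ε). If 0 < |x − 8| < δ then x > 0 and |√x − √8| < |x − 8|/√8 < ε.

δ = min(8, √8·ε)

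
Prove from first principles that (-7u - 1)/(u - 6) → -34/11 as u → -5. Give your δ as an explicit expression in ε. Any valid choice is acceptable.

Fix ε > 0. We want δ > 0 with 0 < |u + 5| < δ ⇒ |(-7u - 1)/(u - 6) + 34/11| < ε.
Combining over a common denominator, (-7u - 1)/(u - 6) + 34/11 = [(-7u - 1)·(-11) − 34·(u - 6)] / [(-11)·(u - 6)] = 43(u + 5) / ((-11)(u - 6)).
So |(-7u - 1)/(u - 6) + 34/11| = 43|u + 5| / (11·|u − 6|).
Require δ ≤ 11/2, so |u − 6| ≥ |-11| − |u + 5| > 11 − 11/2 = 11/2.
Hence |(-7u - 1)/(u - 6) + 34/11| < 43|u + 5|/(11·(11/2)) = (86/121)|u + 5|, which is < ε once |u + 5| < (121/86)ε.
Take δ = min(11/2, (121/86)ε). Then 0 < |u + 5| < δ forces both bounds, so |(-7u - 1)/(u - 6) + 34/11| < ε.

δ = min(11/2, (121/86)ε)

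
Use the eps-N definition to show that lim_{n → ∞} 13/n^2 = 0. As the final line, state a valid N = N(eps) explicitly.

N = (13/eps)^{1/2}

Let eps > 0. For n ≥ 1, |13/n^2 − 0| = 13/n^2.
13/n^2 < eps ⇔ n^2 > 13/eps ⇔ n > (13/eps)^{1/2}.
Take N = (13/eps)^{1/2}. Then n > N implies 13/n^2 < eps.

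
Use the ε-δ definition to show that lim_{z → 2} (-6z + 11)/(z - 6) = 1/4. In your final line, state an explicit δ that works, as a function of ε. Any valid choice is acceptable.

Let ε > 0. We want δ > 0 with 0 < |z − 2| < δ ⇒ |(-6z + 11)/(z - 6) − (1/4)| < ε.
Combining over a common denominator, (-6z + 11)/(z - 6) − (1/4) = [(-6z + 11)·(-4) − (-1)·(z - 6)] / [(-4)·(z - 6)] = 25(z − 2) / ((-4)(z - 6)).
So |(-6z + 11)/(z - 6) − (1/4)| = 25|z − 2| / (4·|z − 6|).
Require δ ≤ 2, so |z − 6| ≥ |-4| − |z − 2| > 4 − 2 = 2.
Hence |(-6z + 11)/(z - 6) − (1/4)| < 25|z − 2|/(4·2) = (25/8)|z − 2|, which is < ε once |z − 2| < (8/25)ε.
Take δ = min(2, (8/25)ε). Then 0 < |z − 2| < δ forces both bounds, so |(-6z + 11)/(z - 6) − (1/4)| < ε.

δ = min(2, (8/25)ε)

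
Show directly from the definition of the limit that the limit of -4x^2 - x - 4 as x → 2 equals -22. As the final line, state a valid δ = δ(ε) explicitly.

δ = min(1, ε/21)

Let ε > 0 be given. We want δ > 0 such that 0 < |x − 2| < δ implies |(-4x^2 - x - 4) + 22| < ε.
(-4x^2 - x - 4) + 22 = -4x^2 - x + 18 = (x − 2)(-4x - 9).
So |(-4x^2 - x - 4) + 22| = |x − 2|·|-4x - 9|.
Assume first that |x − 2| < 1, so |x| < 3. Then |-4x - 9| ≤ 4·3 + 9 = 21.
Hence |(-4x^2 - x - 4) + 22| ≤ 21|x − 2| < ε provided |x − 2| < ε/21.
Take δ = min(1, ε/21). Then 0 < |x − 2| < δ gives both |x − 2| < 1 and |x − 2| < ε/21, so |(-4x^2 - x - 4) + 22| < ε.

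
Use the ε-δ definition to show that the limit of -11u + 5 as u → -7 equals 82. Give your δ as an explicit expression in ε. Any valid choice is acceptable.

δ = ε/11

Fix ε > 0. We need δ > 0 so that 0 < |u + 7| < δ implies |(-11u + 5) − 82| < ε.
Since (-11u + 5) − 82 = -11(u + 7), we have |(-11u + 5) − 82| = 11|u + 7|.
Thus it suffices that |u + 7| < ε/11.
Take δ = ε/11. If 0 < |u + 7| < δ then |(-11u + 5) − 82| = 11|u + 7| < 11·(ε/11) = ε.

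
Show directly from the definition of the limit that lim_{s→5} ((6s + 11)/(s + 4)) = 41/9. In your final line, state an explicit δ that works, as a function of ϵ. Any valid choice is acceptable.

δ = min(9/2, (81/26)ϵ)

Suppose ϵ > 0. We want δ > 0 with 0 < |s − 5| < δ ⇒ |(6s + 11)/(s + 4) − (41/9)| < ϵ.
Combining over a common denominator, (6s + 11)/(s + 4) − (41/9) = [(6s + 11)·9 − 41·(s + 4)] / [9·(s + 4)] = 13(s − 5) / (9(s + 4)).
So |(6s + 11)/(s + 4) − (41/9)| = 13|s − 5| / (9·|s + 4|).
Require δ ≤ 9/2, so |s + 4| ≥ |9| − |s − 5| > 9 − 9/2 = 9/2.
Hence |(6s + 11)/(s + 4) − (41/9)| < 13|s − 5|/(9·(9/2)) = (26/81)|s − 5|, which is < ϵ once |s − 5| < (81/26)ϵ.
Take δ = min(9/2, (81/26)ϵ). Then 0 < |s − 5| < δ forces both bounds, so |(6s + 11)/(s + 4) − (41/9)| < ϵ.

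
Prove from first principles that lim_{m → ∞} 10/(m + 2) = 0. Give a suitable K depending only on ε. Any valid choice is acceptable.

Suppose ε > 0. For m ≥ 1, |10/(m + 2) − 0| = 10/(m + 2) ≤ 10/m.
We need 10/m < ε, i.e. m > 10/ε.
Take K = 10/ε. If m > K then |10/(m + 2)| ≤ 10/m < ε.

K = 10/ε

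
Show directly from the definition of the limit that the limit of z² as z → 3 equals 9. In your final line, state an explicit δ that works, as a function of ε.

Let ε > 0. We seek δ > 0 with 0 < |z − 3| < δ ⇒ |z² − 9| < ε.
Factor: z² − 9 = (z − 3)(z + 3), so |z² − 9| = |z − 3|·|z + 3|.
Impose δ ≤ 1 so that |z| < 4; then |z + 3| ≤ 7.
Hence |z² − 9| ≤ 7|z − 3|, which is < ε once |z − 3| < ε/7.
Take δ = min(1, ε/7). If 0 < |z − 3| < δ then both bounds hold and |z² − 9| ≤ 7|z − 3| < 7·(ε/7) = ε.

δ = min(1, ε/7)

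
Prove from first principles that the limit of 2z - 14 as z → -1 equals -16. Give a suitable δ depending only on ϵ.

δ = ϵ/2

Suppose ϵ > 0. We need δ > 0 so that 0 < |z + 1| < δ implies |(2z - 14) + 16| < ϵ.
Since (2z - 14) + 16 = 2(z + 1), we have |(2z - 14) + 16| = 2|z + 1|.
So 2|z + 1| < ϵ exactly when |z + 1| < ϵ/2.
Choosing δ = ϵ/2 gives |(2z - 14) + 16| = 2|z + 1| < ϵ whenever |z + 1| < δ.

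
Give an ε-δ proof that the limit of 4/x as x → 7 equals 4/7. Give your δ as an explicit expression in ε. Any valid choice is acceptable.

δ = min(7/2, (49/8)ε)

Suppose ε > 0. We seek δ > 0 such that 0 < |x − 7| < δ implies |4/x − (4/7)| < ε.
|4/x − (4/7)| = 4·|7 − x|/(7·|x|) = 4|x − 7|/(7|x|).
Restrict δ ≤ 7/2. Then |x − 7| < 7/2 gives |x| > 7/2, so 7|x| > 49/2.
Then |4/x − (4/7)| < 4|x − 7|/(49/2), which is < ε when |x − 7| < (49/8)ε.
Take δ = min(7/2, (49/8)ε). Then 0 < |x − 7| < δ gives both |x − 7| < 7/2 and |x − 7| < (49/8)ε, so |4/x − (4/7)| < ε.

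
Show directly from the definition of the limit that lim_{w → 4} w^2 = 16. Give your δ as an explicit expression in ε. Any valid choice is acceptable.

Let ε > 0. We seek δ > 0 with 0 < |w − 4| < δ ⇒ |w^2 − 16| < ε.
Factor: w^2 − 16 = (w − 4)(w + 4), so |w^2 − 16| = |w − 4|·|w + 4|.
Restrict δ ≤ 1. Then |w − 4| < 1 gives |w| < 5, so by the triangle inequality |w + 4| ≤ 5 + 4 = 9.
Hence |w^2 − 16| ≤ 9|w − 4|, which is < ε once |w − 4| < ε/9.
Take δ = min(1, ε/9). If 0 < |w − 4| < δ then both bounds hold and |w^2 − 16| ≤ 9|w − 4| < 9·(ε/9) = ε.

δ = min(1, ε/9)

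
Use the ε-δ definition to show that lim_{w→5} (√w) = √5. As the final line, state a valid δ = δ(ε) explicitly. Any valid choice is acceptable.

Let ε > 0 be given. We want δ > 0 such that 0 < |w − 5| < δ implies |√w − √5| < ε.
Rationalise: √w − √5 = (w − 5)/(√w + √5), so |√w − √5| = |w − 5|/(√w + √5).
Restrict δ ≤ 5 so that |w − 5| < 5 forces w > 0, and then √w + √5 > √5.
Hence |√w − √5| < |w − 5|/√5, which is < ε once |w − 5| < √5·ε.
Take δ = min(5, √5·ε). If 0 < |w − 5| < δ then w > 0 and |√w − √5| < |w − 5|/√5 < ε.

δ = min(5, √5·ε)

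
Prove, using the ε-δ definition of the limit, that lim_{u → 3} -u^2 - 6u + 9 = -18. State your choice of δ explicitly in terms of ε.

Fix ε > 0. We want δ > 0 such that 0 < |u − 3| < δ implies |(-u^2 - 6u + 9) + 18| < ε.
(-u^2 - 6u + 9) + 18 = -u^2 - 6u + 27 = (u − 3)(-u - 9).
So |(-u^2 - 6u + 9) + 18| = |u − 3|·|-u - 9|.
Assume first that |u − 3| < 1, so |u| < 4. Then |-u - 9| ≤ 4 + 9 = 13.
Hence |(-u^2 - 6u + 9) + 18| ≤ 13|u − 3| < ε provided |u − 3| < ε/13.
Take δ = min(1, ε/13). Then 0 < |u − 3| < δ gives both |u − 3| < 1 and |u − 3| < ε/13, so |(-u^2 - 6u + 9) + 18| < ε.

δ = min(1, ε/13)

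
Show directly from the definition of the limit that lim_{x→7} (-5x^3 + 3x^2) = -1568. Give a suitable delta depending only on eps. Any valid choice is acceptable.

delta = min(2, eps/917)

Let eps > 0. We want delta > 0 such that 0 < |x − 7| < delta implies |(-5x^3 + 3x^2) + 1568| < eps.
(-5x^3 + 3x^2) + 1568 = -5x^3 + 3x^2 + 1568 = (x − 7)(-5x^2 - 32x - 224).
So |(-5x^3 + 3x^2) + 1568| = |x − 7|·|-5x^2 - 32x - 224|.
Require delta ≤ 2. Then |x − 7| < 2 gives |x| < 9, and by the triangle inequality |-5x^2 - 32x - 224| ≤ 5·9^2 + 32·9 + 224 = 917.
Hence |(-5x^3 + 3x^2) + 1568| ≤ 917|x − 7| < eps provided |x − 7| < eps/917.
Choosing delta = min(2, eps/917) ensures both conditions, hence |(-5x^3 + 3x^2) + 1568| < eps.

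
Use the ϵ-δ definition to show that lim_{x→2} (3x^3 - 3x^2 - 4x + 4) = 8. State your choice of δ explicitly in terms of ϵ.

Fix ϵ > 0. We want δ > 0 such that 0 < |x − 2| < δ implies |(3x^3 - 3x^2 - 4x + 4) − 8| < ϵ.
(3x^3 - 3x^2 - 4x + 4) − 8 = 3x^3 - 3x^2 - 4x - 4 = (x − 2)(3x^2 + 3x + 2).
So |(3x^3 - 3x^2 - 4x + 4) − 8| = |x − 2|·|3x^2 + 3x + 2|.
Assume first that |x − 2| < 1, so |x| < 3. Then |3x^2 + 3x + 2| ≤ 3·3^2 + 3·3 + 2 = 38.
Hence |(3x^3 - 3x^2 - 4x + 4) − 8| ≤ 38|x − 2| < ϵ provided |x − 2| < ϵ/38.
Take δ = min(1, ϵ/38). Then 0 < |x − 2| < δ gives both |x − 2| < 1 and |x − 2| < ϵ/38, so |(3x^3 - 3x^2 - 4x + 4) − 8| < ϵ.

δ = min(1, ϵ/38)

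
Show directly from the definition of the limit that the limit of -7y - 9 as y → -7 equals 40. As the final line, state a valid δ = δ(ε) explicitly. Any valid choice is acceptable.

δ = ε/7

Fix ε > 0. We need δ > 0 so that 0 < |y + 7| < δ implies |(-7y - 9) − 40| < ε.
|(-7y - 9) − 40| = |-7y - 49| = 7|y + 7|.
So 7|y + 7| < ε exactly when |y + 7| < ε/7.
Choosing δ = ε/7 gives |(-7y - 9) − 40| = 7|y + 7| < ε whenever |y + 7| < δ.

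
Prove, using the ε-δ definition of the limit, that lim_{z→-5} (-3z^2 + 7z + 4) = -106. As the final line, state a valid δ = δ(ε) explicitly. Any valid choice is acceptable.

δ = min(1, ε/40)

Let ε > 0 be given. We want δ > 0 such that 0 < |z + 5| < δ implies |(-3z^2 + 7z + 4) + 106| < ε.
(-3z^2 + 7z + 4) + 106 = -3z^2 + 7z + 110 = (z + 5)(-3z + 22).
So |(-3z^2 + 7z + 4) + 106| = |z + 5|·|-3z + 22|.
Assume first that |z + 5| < 1, so |z| < 6. Then |-3z + 22| ≤ 3·6 + 22 = 40.
Hence |(-3z^2 + 7z + 4) + 106| ≤ 40|z + 5| < ε provided |z + 5| < ε/40.
Take δ = min(1, ε/40). Then 0 < |z + 5| < δ gives both |z + 5| < 1 and |z + 5| < ε/40, so |(-3z^2 + 7z + 4) + 106| < ε.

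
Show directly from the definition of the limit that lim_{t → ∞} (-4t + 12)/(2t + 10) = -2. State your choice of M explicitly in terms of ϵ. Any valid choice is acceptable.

M = 16/ϵ

Suppose ϵ > 0. We seek M > 0 such that t > M implies |(-4t + 12)/(2t + 10) + 2| < ϵ.
(-4t + 12)/(2t + 10) + 2 = (2(-4t + 12) − (-4)(2t + 10)) / (2(2t + 10)) = 64/(2(2t + 10)).
For t > 0 we have 2t + 10 > 2t, so |(-4t + 12)/(2t + 10) + 2| = 64/(2(2t + 10)) < 64/(2·2t) = 16/t.
Thus |(-4t + 12)/(2t + 10) + 2| < ϵ whenever t > 16/ϵ.
Take M = 16/ϵ. If t > M then |(-4t + 12)/(2t + 10) + 2| < 16/t < ϵ.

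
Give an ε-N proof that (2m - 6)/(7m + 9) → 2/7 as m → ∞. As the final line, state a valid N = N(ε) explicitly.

Let ε > 0. For m ≥ 1, |(2m - 6)/(7m + 9) − (2/7)| = |-60|/(7(7m + 9)) = 60/(7(7m + 9)).
Since 7m + 9 ≥ 7m for m ≥ 1, this is ≤ 60/(7·7m) = (60/49)/m.
So |(2m - 6)/(7m + 9) − (2/7)| < ε whenever m > (60/49)/ε.
Take N = (60/49)/ε. If m > N then |(2m - 6)/(7m + 9) − (2/7)| ≤ (60/49)/m < ε.

N = (60/49)/ε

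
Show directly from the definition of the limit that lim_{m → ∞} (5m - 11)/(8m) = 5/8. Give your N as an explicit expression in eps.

N = (11/8)/eps

Let eps > 0. For m ≥ 1, |(5m - 11)/(8m) − (5/8)| = |-88|/(8(8m)) = 88/(8(8m)).
Since 8m ≥ 8m for m ≥ 1, this is ≤ 88/(8·8m) = (11/8)/m.
So |(5m - 11)/(8m) − (5/8)| < eps whenever m > (11/8)/eps.
Take N = (11/8)/eps. If m > N then |(5m - 11)/(8m) − (5/8)| ≤ (11/8)/m < eps.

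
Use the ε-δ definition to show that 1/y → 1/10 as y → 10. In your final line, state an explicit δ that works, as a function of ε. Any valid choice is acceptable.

δ = min(5, 50ε)

Suppose ε > 0. We seek δ > 0 such that 0 < |y − 10| < δ implies |1/y − (1/10)| < ε.
|1/y − (1/10)| = |10 − y|/(10·|y|) = |y − 10|/(10|y|).
Require δ ≤ 5 so that |y| > 10 − 5 = 5, hence 10|y| > 50.
Then |1/y − (1/10)| < |y − 10|/50, which is < ε when |y − 10| < 50ε.
Take δ = min(5, 50ε). Then 0 < |y − 10| < δ gives both |y − 10| < 5 and |y − 10| < 50ε, so |1/y − (1/10)| < ε.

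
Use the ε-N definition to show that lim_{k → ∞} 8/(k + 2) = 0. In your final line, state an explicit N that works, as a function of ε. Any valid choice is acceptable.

N = 8/ε

Let ε > 0 be given. For k ≥ 1, |8/(k + 2) − 0| = 8/(k + 2) ≤ 8/k.
We need 8/k < ε, i.e. k > 8/ε.
Take N = 8/ε. If k > N then |8/(k + 2)| ≤ 8/k < ε.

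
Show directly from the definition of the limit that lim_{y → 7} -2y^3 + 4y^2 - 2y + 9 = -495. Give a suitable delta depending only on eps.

Let eps > 0. We want delta > 0 such that 0 < |y − 7| < delta implies |(-2y^3 + 4y^2 - 2y + 9) + 495| < eps.
(-2y^3 + 4y^2 - 2y + 9) + 495 = -2y^3 + 4y^2 - 2y + 504 = (y − 7)(-2y^2 - 10y - 72).
So |(-2y^3 + 4y^2 - 2y + 9) + 495| = |y − 7|·|-2y^2 - 10y - 72|.
Assume first that |y − 7| < 1, so |y| < 8. Then |-2y^2 - 10y - 72| ≤ 2·8^2 + 10·8 + 72 = 280.
Hence |(-2y^3 + 4y^2 - 2y + 9) + 495| ≤ 280|y − 7| < eps provided |y − 7| < eps/280.
Choosing delta = min(1, eps/280) ensures both conditions, hence |(-2y^3 + 4y^2 - 2y + 9) + 495| < eps.

delta = min(1, eps/280)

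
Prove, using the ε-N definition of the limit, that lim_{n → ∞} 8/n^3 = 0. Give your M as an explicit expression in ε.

M = (8/ε)^{1/3}

Fix ε > 0. For n ≥ 1, |8/n^3 − 0| = 8/n^3.
8/n^3 < ε ⇔ n^3 > 8/ε ⇔ n > (8/ε)^{1/3}.
Take M = (8/ε)^{1/3}. Then n > M implies 8/n^3 < ε.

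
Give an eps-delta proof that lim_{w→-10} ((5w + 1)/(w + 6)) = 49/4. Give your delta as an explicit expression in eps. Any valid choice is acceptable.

Fix eps > 0. We want delta > 0 with 0 < |w + 10| < delta ⇒ |(5w + 1)/(w + 6) − (49/4)| < eps.
Combining over a common denominator, (5w + 1)/(w + 6) − (49/4) = [(5w + 1)·(-4) − (-49)·(w + 6)] / [(-4)·(w + 6)] = 29(w + 10) / ((-4)(w + 6)).
So |(5w + 1)/(w + 6) − (49/4)| = 29|w + 10| / (4·|w + 6|).
Require delta ≤ 2, so |w + 6| ≥ |-4| − |w + 10| > 4 − 2 = 2.
Hence |(5w + 1)/(w + 6) − (49/4)| < 29|w + 10|/(4·2) = (29/8)|w + 10|, which is < eps once |w + 10| < (8/29)eps.
Take delta = min(2, (8/29)eps). Then 0 < |w + 10| < delta forces both bounds, so |(5w + 1)/(w + 6) − (49/4)| < eps.

delta = min(2, (8/29)eps)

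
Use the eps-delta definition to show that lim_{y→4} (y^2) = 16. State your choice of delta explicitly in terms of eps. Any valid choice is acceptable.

delta = min(1, eps/9)

Suppose eps > 0. We seek delta > 0 with 0 < |y − 4| < delta ⇒ |y^2 − 16| < eps.
Factor: y^2 − 16 = (y − 4)(y + 4), so |y^2 − 16| = |y − 4|·|y + 4|.
Restrict delta ≤ 1. Then |y − 4| < 1 gives |y| < 5, so by the triangle inequality |y + 4| ≤ 5 + 4 = 9.
Hence |y^2 − 16| ≤ 9|y − 4|, which is < eps once |y − 4| < eps/9.
Take delta = min(1, eps/9). If 0 < |y − 4| < delta then both bounds hold and |y^2 − 16| ≤ 9|y − 4| < 9·(eps/9) = eps.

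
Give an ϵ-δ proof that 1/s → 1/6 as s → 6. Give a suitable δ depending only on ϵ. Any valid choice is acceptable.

Fix ϵ > 0. We seek δ > 0 such that 0 < |s − 6| < δ implies |1/s − (1/6)| < ϵ.
|1/s − (1/6)| = |6 − s|/(6·|s|) = |s − 6|/(6|s|).
Require δ ≤ 3 so that |s| > 6 − 3 = 3, hence 6|s| > 18.
Then |1/s − (1/6)| < |s − 6|/18, which is < ϵ when |s − 6| < 18ϵ.
Take δ = min(3, 18ϵ). Then 0 < |s − 6| < δ gives both |s − 6| < 3 and |s − 6| < 18ϵ, so |1/s − (1/6)| < ϵ.

δ = min(3, 18ϵ)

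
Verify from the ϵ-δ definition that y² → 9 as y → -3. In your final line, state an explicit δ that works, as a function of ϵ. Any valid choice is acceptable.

δ = min(2, ϵ/8)

Let ϵ > 0 be given. We seek δ > 0 with 0 < |y + 3| < δ ⇒ |y² − 9| < ϵ.
Factor: y² − 9 = (y + 3)(y - 3), so |y² − 9| = |y + 3|·|y - 3|.
Restrict δ ≤ 2. Then |y + 3| < 2 gives |y| < 5, so by the triangle inequality |y - 3| ≤ 5 + 3 = 8.
Hence |y² − 9| ≤ 8|y + 3|, which is < ϵ once |y + 3| < ϵ/8.
Take δ = min(2, ϵ/8). If 0 < |y + 3| < δ then both bounds hold and |y² − 9| ≤ 8|y + 3| < 8·(ϵ/8) = ϵ.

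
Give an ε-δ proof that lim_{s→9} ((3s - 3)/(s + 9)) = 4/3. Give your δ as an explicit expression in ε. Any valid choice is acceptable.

Let ε > 0 be given. We want δ > 0 with 0 < |s − 9| < δ ⇒ |(3s - 3)/(s + 9) − (4/3)| < ε.
Combining over a common denominator, (3s - 3)/(s + 9) − (4/3) = [(3s - 3)·18 − 24·(s + 9)] / [18·(s + 9)] = 30(s − 9) / (18(s + 9)).
So |(3s - 3)/(s + 9) − (4/3)| = 30|s − 9| / (18·|s + 9|).
Require δ ≤ 9, so |s + 9| ≥ |18| − |s − 9| > 18 − 9 = 9.
Hence |(3s - 3)/(s + 9) − (4/3)| < 30|s − 9|/(18·9) = (5/27)|s − 9|, which is < ε once |s − 9| < (27/5)ε.
Take δ = min(9, (27/5)ε). Then 0 < |s − 9| < δ forces both bounds, so |(3s - 3)/(s + 9) − (4/3)| < ε.

δ = min(9, (27/5)ε)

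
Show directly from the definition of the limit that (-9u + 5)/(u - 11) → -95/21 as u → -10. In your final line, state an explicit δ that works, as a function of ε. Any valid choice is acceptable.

Fix ε > 0. We want δ > 0 with 0 < |u + 10| < δ ⇒ |(-9u + 5)/(u - 11) + 95/21| < ε.
Combining over a common denominator, (-9u + 5)/(u - 11) + 95/21 = [(-9u + 5)·(-21) − 95·(u - 11)] / [(-21)·(u - 11)] = 94(u + 10) / ((-21)(u - 11)).
So |(-9u + 5)/(u - 11) + 95/21| = 94|u + 10| / (21·|u − 11|).
Restrict δ ≤ 21/2. Then |u + 10| < 21/2 gives |u − 11| = |(u + 10) + (-21)| ≥ 21 − 21/2 = 21/2.
Hence |(-9u + 5)/(u - 11) + 95/21| < 94|u + 10|/(21·(21/2)) = (188/441)|u + 10|, which is < ε once |u + 10| < (441/188)ε.
Take δ = min(21/2, (441/188)ε). Then 0 < |u + 10| < δ forces both bounds, so |(-9u + 5)/(u - 11) + 95/21| < ε.

δ = min(21/2, (441/188)ε)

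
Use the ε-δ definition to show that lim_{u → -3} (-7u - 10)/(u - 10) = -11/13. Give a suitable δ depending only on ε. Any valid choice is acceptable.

δ = min(13/2, (169/160)ε)

Let ε > 0. We want δ > 0 with 0 < |u + 3| < δ ⇒ |(-7u - 10)/(u - 10) + 11/13| < ε.
Combining over a common denominator, (-7u - 10)/(u - 10) + 11/13 = [(-7u - 10)·(-13) − 11·(u - 10)] / [(-13)·(u - 10)] = 80(u + 3) / ((-13)(u - 10)).
So |(-7u - 10)/(u - 10) + 11/13| = 80|u + 3| / (13·|u − 10|).
Require δ ≤ 13/2, so |u − 10| ≥ |-13| − |u + 3| > 13 − 13/2 = 13/2.
Hence |(-7u - 10)/(u - 10) + 11/13| < 80|u + 3|/(13·(13/2)) = (160/169)|u + 3|, which is < ε once |u + 3| < (169/160)ε.
Take δ = min(13/2, (169/160)ε). Then 0 < |u + 3| < δ forces both bounds, so |(-7u - 10)/(u - 10) + 11/13| < ε.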